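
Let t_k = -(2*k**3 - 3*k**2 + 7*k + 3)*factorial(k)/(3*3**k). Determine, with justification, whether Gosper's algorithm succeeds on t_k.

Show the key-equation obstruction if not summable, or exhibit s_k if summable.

Yes. s_k = -(k - 2)*(2*k + 1)*factorial(k)/3**k.

t_(k+1)/t_k = (2*k**4 + 5*k**3 + 10*k**2 + 16*k + 9)/(3*(2*k**3 - 3*k**2 + 7*k + 3)).
Factor: A=k/3 + 1/3; B=1; C=k**3 - 3*k**2/2 + 7*k/2 + 3/2.
Key eq: (k/3 + 1/3)·f(k+1) = (1)·f(k) + (k**3 - 3*k**2/2 + 7*k/2 + 3/2).
d = 2 from the (1,0,3) case.
Match coefficients ⇒ f(k) = 3*(k - 2)*(2*k + 1)/2.
R(k) = B(k−1)·f(k)/C(k) = 3*(k - 2)*(2*k + 1)/(2*k**3 - 3*k**2 + 7*k + 3); s_k = R·t_k = -(k - 2)*(2*k + 1)*factorial(k)/3**k.
Check: Δs_k = -(2*k**3 - 3*k**2 + 7*k + 3)*factorial(k)/(3*3**k). ✓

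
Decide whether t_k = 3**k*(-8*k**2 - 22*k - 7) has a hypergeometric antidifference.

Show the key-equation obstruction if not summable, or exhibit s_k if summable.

Yes. s_k = 3**k*(-4*k**2 + k + 1).

t_(k+1)/t_k = 3*(8*k**2 + 38*k + 37)/(8*k**2 + 22*k + 7).
So A=3 and B=1, with C=k**2 + 11*k/4 + 7/8.
f must satisfy (3)·f(k+1) − (1)·f(k) = k**2 + 11*k/4 + 7/8.
d = 2 from the (0,0,2) case.
A polynomial solution: f(k) = (4*k**2 - k - 1)/8.
Certificate R = B(k−1)f/C = (4*k**2 - k - 1)/(8*k**2 + 22*k + 7) gives s_k = 3**k*(-4*k**2 + k + 1).
Check: Δs_k = 3**k*(-8*k**2 - 22*k - 7). ✓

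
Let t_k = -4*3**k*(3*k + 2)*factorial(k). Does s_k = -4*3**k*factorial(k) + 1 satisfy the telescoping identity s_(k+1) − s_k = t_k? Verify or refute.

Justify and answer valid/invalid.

valid; difference matches t_k

s_(k+1) = -12*3**k*k*factorial(k) - 12*3**k*factorial(k) + 1
s_(k+1) − s_k = -4*3**k*(3*k + 2)*factorial(k)
(s_(k+1) − s_k) − t_k = 0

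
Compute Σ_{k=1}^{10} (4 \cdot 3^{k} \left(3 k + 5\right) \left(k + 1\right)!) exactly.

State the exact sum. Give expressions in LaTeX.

Σ = 339414785740776

Step 1: r(k) = 3*(k + 2)*(3*k + 8)/(3*k + 5).
Gosper form: A/B · C(k+1)/C(k) with A=3*k + 6, B=1, C=k + 5/3.
Key eq: (3*k + 6)·f(k+1) = (1)·f(k) + (k + 5/3).
Degrees (1,0,1) ⇒ d ≤ 0.
Match coefficients ⇒ f(k) = 1/3.
So s_k = (B(k−1)f/C)·t_k = (1/(3*k + 5))·t_k = 4*3**k*factorial(k + 1).
Δs = 4*3**k*(3*k + 5)*factorial(k + 1), as required.
Sum = s_(11) − s_(1); s_(11) = 339414785740800, s_(1) = 24 ⇒ 339414785740776.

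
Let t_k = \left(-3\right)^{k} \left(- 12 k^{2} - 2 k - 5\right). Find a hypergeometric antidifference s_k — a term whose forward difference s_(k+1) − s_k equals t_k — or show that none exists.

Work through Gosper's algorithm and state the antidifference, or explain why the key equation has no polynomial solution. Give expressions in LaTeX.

s_k = \left(-3\right)^{k} \left(3 k^{2} - 4 k + 2\right)

The ratio is 3*(-12*k**2 - 26*k - 19)/(12*k**2 + 2*k + 5).
Take A(k)=-3, B(k)=1, C(k)=k**2 + k/6 + 5/12.
Key eq: (-3)·f(k+1) = (1)·f(k) + (k**2 + k/6 + 5/12).
deg f ≤ 2 (via 0,0,2).
Solve for f: f(k) = -(3*k**2 - 4*k + 2)/12 (degree 2 ≤ 2).
Then R = B(k−1)f/C = -(3*k**2 - 4*k + 2)/(12*k**2 + 2*k + 5), so s_k = R(k)·t_k = (-3)**k*(3*k**2 - 4*k + 2).
s_(k+1) − s_k = (-3)**k*(-12*k**2 - 2*k - 5) = t_k.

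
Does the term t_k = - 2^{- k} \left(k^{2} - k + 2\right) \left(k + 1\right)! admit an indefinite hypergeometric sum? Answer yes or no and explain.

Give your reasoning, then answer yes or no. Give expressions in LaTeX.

Yes. s_k = - 2^{1 - k} \left(k - 2\right) \left(k + 1\right)!.

Compute t_(k+1)/t_k: get (k + 2)*(-k + (k + 1)**2 + 1)/(2*(k**2 - k + 2)).
Gosper form: A/B · C(k+1)/C(k) with A=k/2 + 1, B=1, C=k**2 - k + 2.
f must satisfy (k/2 + 1)·f(k+1) − (1)·f(k) = k**2 - k + 2.
d = 1 from the (1,0,2) case.
Coefficient equations give f(k) = 2*(k - 2).
Get s_k = R·t_k = -2**(1 - k)*(k - 2)*factorial(k + 1) with R(k) = B(k−1)f(k)/C(k) = 2*(k - 2)/(k**2 - k + 2).
s_(k+1) − s_k = -(k**2 - k + 2)*factorial(k + 1)/2**k = t_k.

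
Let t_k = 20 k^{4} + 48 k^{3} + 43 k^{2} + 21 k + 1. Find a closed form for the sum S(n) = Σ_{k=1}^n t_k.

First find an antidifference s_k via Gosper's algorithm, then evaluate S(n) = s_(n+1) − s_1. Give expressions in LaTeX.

t_(k+1)/t_k = (20*k**4 + 128*k**3 + 307*k**2 + 331*k + 133)/(20*k**4 + 48*k**3 + 43*k**2 + 21*k + 1).
So A=1 and B=1, with C=k**4 + 12*k**3/5 + 43*k**2/20 + 21*k/20 + 1/20.
f must satisfy (1)·f(k+1) − (1)·f(k) = k**4 + 12*k**3/5 + 43*k**2/20 + 21*k/20 + 1/20.
Bound: deg f ≤ 5.
Coefficient equations give f(k) = k*(4*k**4 + 2*k**3 - 3*k**2 + k - 3)/20.
R(k) = B(k−1)·f(k)/C(k) = k*(4*k**4 + 2*k**3 - 3*k**2 + k - 3)/(20*k**4 + 48*k**3 + 43*k**2 + 21*k + 1); s_k = R·t_k = k*(4*k**4 + 2*k**3 - 3*k**2 + k - 3).
Check: Δs_k = 20*k**4 + 48*k**3 + 43*k**2 + 21*k + 1. ✓
Evaluate: s_(n+1) = 4*n**5 + 22*n**4 + 45*n**3 + 44*n**2 + 18*n + 1; subtract s_(1) = 1 ⇒ S(n) = n*(4*n**4 + 22*n**3 + 45*n**2 + 44*n + 18).

S(n) = n \left(4 n^{4} + 22 n^{3} + 45 n^{2} + 44 n + 18\right)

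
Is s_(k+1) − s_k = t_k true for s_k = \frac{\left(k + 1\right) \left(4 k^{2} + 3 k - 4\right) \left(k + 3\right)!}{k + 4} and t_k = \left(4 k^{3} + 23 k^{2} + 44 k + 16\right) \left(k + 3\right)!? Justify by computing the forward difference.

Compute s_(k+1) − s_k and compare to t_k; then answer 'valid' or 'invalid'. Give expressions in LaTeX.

Invalid: residual - \frac{3 \left(4 k^{4} + 39 k^{3} + 132 k^{2} + 189 k + 68\right) \left(k + 3\right)!}{\left(k + 4\right) \left(k + 5\right)} ≠ 0.

s_(k+1) = (k + 2)*(4*k**2 + 11*k + 3)*factorial(k + 4)/(k + 5)
s_(k+1) − s_k = (4*k**5 + 47*k**4 + 214*k**3 + 476*k**2 + 457*k + 116)*factorial(k + 3)/((k + 4)*(k + 5))
(s_(k+1) − s_k) − t_k = -3*(4*k**4 + 39*k**3 + 132*k**2 + 189*k + 68)*factorial(k + 3)/((k + 4)*(k + 5))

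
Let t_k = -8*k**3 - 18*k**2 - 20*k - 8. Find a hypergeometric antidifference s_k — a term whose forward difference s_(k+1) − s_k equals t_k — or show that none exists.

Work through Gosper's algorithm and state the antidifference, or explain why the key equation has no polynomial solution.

The ratio is (4*k**3 + 21*k**2 + 40*k + 27)/(4*k**3 + 9*k**2 + 10*k + 4).
Gosper form: A/B · C(k+1)/C(k) with A=1, B=1, C=k**3 + 9*k**2/4 + 5*k/2 + 1.
Set up (1)·f(k+1) − (1)·f(k) − (k**3 + 9*k**2/4 + 5*k/2 + 1) = 0.
From deg A=0, deg B=0, deg C=3: d=4.
Coefficient equations give f(k) = k*(2*k**3 + 2*k**2 + 3*k + 1)/8.
Certificate R = B(k−1)f/C = k*(2*k**3 + 2*k**2 + 3*k + 1)/(2*(4*k**3 + 9*k**2 + 10*k + 4)) gives s_k = k*(-2*k**3 - 2*k**2 - 3*k - 1).
Δs = -8*k**3 - 18*k**2 - 20*k - 8, as required.

s_k = k*(-2*k**3 - 2*k**2 - 3*k - 1)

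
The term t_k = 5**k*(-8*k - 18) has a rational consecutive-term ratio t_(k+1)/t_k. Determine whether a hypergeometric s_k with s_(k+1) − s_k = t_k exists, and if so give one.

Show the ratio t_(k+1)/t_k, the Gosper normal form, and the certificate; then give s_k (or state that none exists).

r(k) = 5*(4*k + 13)/(4*k + 9) after simplifying.
Factor: A=5; B=1; C=k + 9/4.
Solve (5)·f(k+1) − (1)·f(k) = k + 9/4.
d = 1 from the (0,0,1) case.
Solve for f: f(k) = (k + 1)/4 (degree 1 ≤ 1).
R(k) = B(k−1)·f(k)/C(k) = (k + 1)/(4*k + 9); s_k = R·t_k = -2*5**k*(k + 1).
Δs = 5**k*(-8*k - 18), as required.

s_k = -2*5**k*(k + 1)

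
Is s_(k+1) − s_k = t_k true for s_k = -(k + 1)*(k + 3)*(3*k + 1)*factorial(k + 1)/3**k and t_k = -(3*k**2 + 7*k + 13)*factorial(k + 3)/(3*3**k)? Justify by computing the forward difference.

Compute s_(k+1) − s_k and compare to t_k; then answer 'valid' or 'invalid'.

Invalid: residual (3*k**3 + 13*k**2 + 18*k + 23)*factorial(k + 1)/(3*3**k) ≠ 0.

s_(k+1) = -(k + 2)*(k + 4)*(3*k + 4)*factorial(k + 2)/(3*3**k)
s_(k+1) − s_k = -(3*k**4 + 19*k**3 + 53*k**2 + 89*k + 55)*factorial(k + 1)/(3*3**k)
(s_(k+1) − s_k) − t_k = (3*k**3 + 13*k**2 + 18*k + 23)*factorial(k + 1)/(3*3**k)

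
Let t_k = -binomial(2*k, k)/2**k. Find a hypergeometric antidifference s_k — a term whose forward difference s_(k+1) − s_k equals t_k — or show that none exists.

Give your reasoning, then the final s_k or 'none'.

Compute t_(k+1)/t_k: get (2*k + 1)/(k + 1).
Take A(k)=2*k + 1, B(k)=k + 1, C(k)=1.
Set up (2*k + 1)·f(k+1) − (k)·f(k) − (1) = 0.
deg f ≤ -1 (via 1,1,0).
deg f ≤ -1 is impossible — no certificate.

not Gosper-summable; s_k does not exist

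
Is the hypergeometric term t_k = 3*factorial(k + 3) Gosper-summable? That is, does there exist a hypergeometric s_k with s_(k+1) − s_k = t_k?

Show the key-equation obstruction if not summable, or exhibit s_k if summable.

No — negative degree bound, so no certificate f.

Compute t_(k+1)/t_k: get k + 4.
So A=k + 4 and B=1, with C=1.
Key eq: (k + 4)·f(k+1) = (1)·f(k) + (1).
Bound: deg f ≤ -1.
Negative degree bound (-1): no f exists, t_k not Gosper-summable.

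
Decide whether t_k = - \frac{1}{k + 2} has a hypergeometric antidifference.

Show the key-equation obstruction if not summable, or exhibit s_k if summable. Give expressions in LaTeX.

No — t_k has no hypergeometric antidifference.

t_(k+1)/t_k = (k + 2)/(k + 3).
A = k + 2, B = k + 3, C = 1.
Solve (k + 2)·f(k+1) − (k + 2)·f(k) = 1.
d = 0 from the (1,1,0) case.
Generic f = c0 gives residual -1; -1 = 0 cannot hold, so t_k is not Gosper-summable.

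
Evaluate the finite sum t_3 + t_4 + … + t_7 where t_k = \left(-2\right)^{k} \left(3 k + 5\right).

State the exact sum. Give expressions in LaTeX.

Σ = -2336

Ratio r(k) = 2*(-3*k - 8)/(3*k + 5).
A = -2, B = 1, C = k + 5/3.
Key eq: (-2)·f(k+1) = (1)·f(k) + (k + 5/3).
d = 1 from the (0,0,1) case.
Solving with deg f ≤ 1: f(k) = -(k + 1)/3.
So s_k = (B(k−1)f/C)·t_k = (-(k + 1)/(3*k + 5))·t_k = (-2)**k*(-k - 1).
Check: Δs_k = (-2)**k*(3*k + 5). ✓
Sum = s_(8) − s_(3); s_(8) = -2304, s_(3) = 32 ⇒ -2336.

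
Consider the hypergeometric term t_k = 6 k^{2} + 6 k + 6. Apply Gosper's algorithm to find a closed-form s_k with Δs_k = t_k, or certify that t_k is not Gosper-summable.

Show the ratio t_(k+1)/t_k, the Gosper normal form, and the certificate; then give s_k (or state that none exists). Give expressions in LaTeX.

s_k = 2 k \left(k^{2} + 2\right)

r(k) = (k + (k + 1)**2 + 2)/(k**2 + k + 1) after simplifying.
Normal form (A,B,C) = (1, 1, k**2 + k + 1).
Set up (1)·f(k+1) − (1)·f(k) − (k**2 + k + 1) = 0.
Bound: deg f ≤ 3.
A polynomial solution: f(k) = k*(k**2 + 2)/3.
R(k) = B(k−1)·f(k)/C(k) = k*(k**2 + 2)/(3*(k**2 + k + 1)); s_k = R·t_k = 2*k*(k**2 + 2).
Check: Δs_k = 6*k**2 + 6*k + 6. ✓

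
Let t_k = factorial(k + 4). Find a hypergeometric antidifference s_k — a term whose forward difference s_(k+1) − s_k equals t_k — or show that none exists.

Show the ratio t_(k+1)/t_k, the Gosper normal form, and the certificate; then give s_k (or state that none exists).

The ratio is k + 5.
Gosper form: A/B · C(k+1)/C(k) with A=k + 5, B=1, C=1.
Key eq: (k + 5)·f(k+1) = (1)·f(k) + (1).
deg f ≤ -1 (via 1,0,0).
d = -1 < 0 ⇒ no nonzero polynomial f; not summable.

none (Gosper's algorithm certifies no s_k)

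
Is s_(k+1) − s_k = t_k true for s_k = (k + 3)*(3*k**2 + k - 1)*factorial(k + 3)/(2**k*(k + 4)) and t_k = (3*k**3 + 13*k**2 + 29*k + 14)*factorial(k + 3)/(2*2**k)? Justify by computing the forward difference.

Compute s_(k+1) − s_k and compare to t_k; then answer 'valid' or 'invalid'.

s_(k+1) = (k + 4)*(3*k**2 + 7*k + 3)*factorial(k + 4)/(2*2**k*(k + 5))
s_(k+1) − s_k = (3*k**5 + 37*k**4 + 181*k**3 + 460*k**2 + 578*k + 222)*factorial(k + 3)/(2*2**k*(k + 4)*(k + 5))
(s_(k+1) − s_k) − t_k = -(3*k**4 + 25*k**3 + 75*k**2 + 128*k + 58)*factorial(k + 3)/(2*2**k*(k + 4)*(k + 5))

Invalid: residual -(3*k**4 + 25*k**3 + 75*k**2 + 128*k + 58)*factorial(k + 3)/(2*2**k*(k + 4)*(k + 5)) ≠ 0.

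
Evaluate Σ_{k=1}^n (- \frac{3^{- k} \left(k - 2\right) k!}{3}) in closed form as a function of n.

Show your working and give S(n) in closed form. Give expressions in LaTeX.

S(n) = 3^{- n - 1} \left(3^{n} - n n! - n!\right)

Compute t_(k+1)/t_k: get (k**2 - 1)/(3*(k - 2)).
Take A(k)=k/3 + 1/3, B(k)=1, C(k)=k - 2.
f must satisfy (k/3 + 1/3)·f(k+1) − (1)·f(k) = k - 2.
deg f ≤ 0 (via 1,0,1).
Solving with deg f ≤ 0: f(k) = 3.
Certificate R = B(k−1)f/C = 3/(k - 2) gives s_k = -factorial(k)/3**k.
Δs = -(k - 2)*factorial(k)/(3*3**k), as required.
Telescope: S(n) = s_(n+1) − s_(1) = -3**(-n - 1)*factorial(n + 1) − (-1/3) = 3**(-n - 1)*(3**n - n*factorial(n) - factorial(n)).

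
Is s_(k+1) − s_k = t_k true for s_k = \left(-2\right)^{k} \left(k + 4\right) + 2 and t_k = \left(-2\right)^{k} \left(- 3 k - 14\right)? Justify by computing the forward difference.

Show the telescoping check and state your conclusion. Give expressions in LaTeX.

s_(k+1) = -2*(-2)**k*(k + 5) + 2
s_(k+1) − s_k = (-2)**k*(-3*k - 14)
(s_(k+1) − s_k) − t_k = 0

valid (s_(k+1) − s_k reduces to t_k)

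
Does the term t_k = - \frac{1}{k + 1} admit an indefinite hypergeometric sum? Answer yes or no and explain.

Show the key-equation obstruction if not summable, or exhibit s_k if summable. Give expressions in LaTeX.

t_(k+1)/t_k = (k + 1)/(k + 2).
Gosper form: A/B · C(k+1)/C(k) with A=k + 1, B=k + 2, C=1.
Need (k + 1)·f(k+1) − (k + 1)·f(k) = 1.
Bound: deg f ≤ 0.
Generic f = c0 gives residual -1; -1 = 0 cannot hold, so t_k is not Gosper-summable.

No — t_k has no hypergeometric antidifference.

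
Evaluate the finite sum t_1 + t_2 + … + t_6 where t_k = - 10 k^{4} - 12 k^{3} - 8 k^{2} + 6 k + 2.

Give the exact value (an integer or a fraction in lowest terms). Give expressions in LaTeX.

Σ = -28632

r(k) = (5*k**4 + 26*k**3 + 52*k**2 + 43*k + 11)/(5*k**4 + 6*k**3 + 4*k**2 - 3*k - 1) after simplifying.
Normal form (A,B,C) = (1, 1, k**4 + 6*k**3/5 + 4*k**2/5 - 3*k/5 - 1/5).
f must satisfy (1)·f(k+1) − (1)·f(k) = k**4 + 6*k**3/5 + 4*k**2/5 - 3*k/5 - 1/5.
From deg A=0, deg B=0, deg C=4: d=5.
A polynomial solution: f(k) = k*(k**4 - k**3 - 2*k + 1)/5.
Certificate R = B(k−1)f/C = k*(k**4 - k**3 - 2*k + 1)/(5*k**4 + 6*k**3 + 4*k**2 - 3*k - 1) gives s_k = 2*k*(-k**4 + k**3 + 2*k - 1).
s_(k+1) − s_k = -10*k**4 - 12*k**3 - 8*k**2 + 6*k + 2 = t_k.
Sum = s_(7) − s_(1); s_(7) = -28630, s_(1) = 2 ⇒ -28632.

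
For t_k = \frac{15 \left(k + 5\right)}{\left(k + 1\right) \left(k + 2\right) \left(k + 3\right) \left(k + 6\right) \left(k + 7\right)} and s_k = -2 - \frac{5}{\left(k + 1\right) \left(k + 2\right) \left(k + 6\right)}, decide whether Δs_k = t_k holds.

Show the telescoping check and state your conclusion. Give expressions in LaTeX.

s_(k+1) = -2 - 5/((k + 2)*(k + 3)*(k + 7))
s_(k+1) − s_k = 15*(k + 5)/(k**5 + 19*k**4 + 131*k**3 + 401*k**2 + 540*k + 252)
(s_(k+1) − s_k) − t_k = 0

Valid — Δs_k = t_k.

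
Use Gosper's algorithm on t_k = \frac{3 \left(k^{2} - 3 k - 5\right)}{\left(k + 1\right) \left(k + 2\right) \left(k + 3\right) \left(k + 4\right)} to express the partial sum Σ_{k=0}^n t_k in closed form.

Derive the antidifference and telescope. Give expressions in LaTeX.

S(n) = \frac{- 2 n^{3} - 27 n^{2} - 70 n - 45}{3 \left(n^{3} + 9 n^{2} + 26 n + 24\right)}

The ratio is (k**3 - 8*k - 7)/(k**3 + 2*k**2 - 20*k - 25).
Gosper form: A/B · C(k+1)/C(k) with A=k + 1, B=k + 5, C=k**2 - 3*k - 5.
Solve (k + 1)·f(k+1) − (k + 4)·f(k) = k**2 - 3*k - 5.
From deg A=1, deg B=1, deg C=2: d=3.
Solving with deg f ≤ 3: f(k) = -k*(2*k**2 + 21*k + 22)/9.
Certificate R = B(k−1)f/C = -k*(k + 4)*(2*k**2 + 21*k + 22)/(9*(k**2 - 3*k - 5)) gives s_k = k*(-2*k**2 - 21*k - 22)/(3*(k + 1)*(k + 2)*(k + 3)).
Δs = 3*(k**2 - 3*k - 5)/(k**4 + 10*k**3 + 35*k**2 + 50*k + 24), as required.
Telescope: S(n) = s_(n+1) − s_(0) = (-2*n**3 - 27*n**2 - 70*n - 45)/(3*(n**3 + 9*n**2 + 26*n + 24)) − (0) = (-2*n**3 - 27*n**2 - 70*n - 45)/(3*(n**3 + 9*n**2 + 26*n + 24)).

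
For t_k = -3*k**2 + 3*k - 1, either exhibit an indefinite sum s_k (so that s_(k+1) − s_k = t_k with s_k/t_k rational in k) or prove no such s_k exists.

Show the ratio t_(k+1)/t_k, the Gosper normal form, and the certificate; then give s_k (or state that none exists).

s_k = k*(-k**2 + 3*k - 3)

t_(k+1)/t_k = (3*k**2 + 3*k + 1)/(3*k**2 - 3*k + 1).
Factor: A=1; B=1; C=k**2 - k + 1/3.
Need (1)·f(k+1) − (1)·f(k) = k**2 - k + 1/3.
d = 3 from the (0,0,2) case.
A polynomial solution: f(k) = k*(k**2 - 3*k + 3)/3.
So s_k = (B(k−1)f/C)·t_k = (k*(k**2 - 3*k + 3)/(3*k**2 - 3*k + 1))·t_k = k*(-k**2 + 3*k - 3).
s_(k+1) − s_k = -3*k**2 + 3*k - 1 = t_k.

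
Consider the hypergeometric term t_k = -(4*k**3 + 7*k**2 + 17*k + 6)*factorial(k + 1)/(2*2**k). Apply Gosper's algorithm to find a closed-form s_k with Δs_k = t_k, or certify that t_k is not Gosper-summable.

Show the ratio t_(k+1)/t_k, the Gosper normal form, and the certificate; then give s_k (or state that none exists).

s_k = (-4*k**2 + k + 2)*factorial(k + 1)/2**k

Compute t_(k+1)/t_k: get (4*k**4 + 27*k**3 + 81*k**2 + 120*k + 68)/(2*(4*k**3 + 7*k**2 + 17*k + 6)).
Take A(k)=k/2 + 1, B(k)=1, C(k)=k**3 + 7*k**2/4 + 17*k/4 + 3/2.
Need (k/2 + 1)·f(k+1) − (1)·f(k) = k**3 + 7*k**2/4 + 17*k/4 + 3/2.
Degrees (1,0,3) ⇒ d ≤ 2.
Solving with deg f ≤ 2: f(k) = (4*k**2 - k - 2)/2.
Get s_k = R·t_k = (-4*k**2 + k + 2)*factorial(k + 1)/2**k with R(k) = B(k−1)f(k)/C(k) = 2*(4*k**2 - k - 2)/(4*k**3 + 7*k**2 + 17*k + 6).
s_(k+1) − s_k = -(4*k**3 + 7*k**2 + 17*k + 6)*factorial(k + 1)/(2*2**k) = t_k.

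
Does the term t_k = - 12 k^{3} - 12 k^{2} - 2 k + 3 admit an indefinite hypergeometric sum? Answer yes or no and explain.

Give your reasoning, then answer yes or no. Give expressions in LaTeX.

Yes. s_k = k \left(- 3 k^{3} + 2 k^{2} + 2 k + 2\right).

t_(k+1)/t_k = (12*k**3 + 48*k**2 + 62*k + 23)/(12*k**3 + 12*k**2 + 2*k - 3).
Normal form (A,B,C) = (1, 1, k**3 + k**2 + k/6 - 1/4).
Need (1)·f(k+1) − (1)·f(k) = k**3 + k**2 + k/6 - 1/4.
Bound: deg f ≤ 4.
A polynomial solution: f(k) = k*(3*k**3 - 2*k**2 - 2*k - 2)/12.
So s_k = (B(k−1)f/C)·t_k = (k*(3*k**3 - 2*k**2 - 2*k - 2)/(12*k**3 + 12*k**2 + 2*k - 3))·t_k = k*(-3*k**3 + 2*k**2 + 2*k + 2).
Δs = -12*k**3 - 12*k**2 - 2*k + 3, as required.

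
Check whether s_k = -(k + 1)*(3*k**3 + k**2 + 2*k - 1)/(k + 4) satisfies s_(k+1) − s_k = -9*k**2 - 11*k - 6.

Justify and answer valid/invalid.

Invalid: residual 3*(6*k**3 + 46*k**2 + 48*k + 25)/(k**2 + 9*k + 20) ≠ 0.

s_(k+1) = -(k + 2)*(2*k + 3*(k + 1)**3 + (k + 1)**2 + 1)/(k + 5)
s_(k+1) − s_k = (-9*k**4 - 74*k**3 - 147*k**2 - 130*k - 45)/(k**2 + 9*k + 20)
(s_(k+1) − s_k) − t_k = 3*(6*k**3 + 46*k**2 + 48*k + 25)/(k**2 + 9*k + 20)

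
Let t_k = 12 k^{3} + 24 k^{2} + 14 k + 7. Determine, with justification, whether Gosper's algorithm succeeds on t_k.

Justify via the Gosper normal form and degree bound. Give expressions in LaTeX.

Ratio r(k) = (12*k**3 + 60*k**2 + 98*k + 57)/(12*k**3 + 24*k**2 + 14*k + 7).
A = 1, B = 1, C = k**3 + 2*k**2 + 7*k/6 + 7/12.
Solve (1)·f(k+1) − (1)·f(k) = k**3 + 2*k**2 + 7*k/6 + 7/12.
d = 4 from the (0,0,3) case.
Match coefficients ⇒ f(k) = k*(3*k**3 + 2*k**2 - 2*k + 4)/12.
Then R = B(k−1)f/C = k*(3*k**3 + 2*k**2 - 2*k + 4)/(12*k**3 + 24*k**2 + 14*k + 7), so s_k = R(k)·t_k = k*(3*k**3 + 2*k**2 - 2*k + 4).
Check: Δs_k = 12*k**3 + 24*k**2 + 14*k + 7. ✓

Yes. s_k = k \left(3 k^{3} + 2 k^{2} - 2 k + 4\right).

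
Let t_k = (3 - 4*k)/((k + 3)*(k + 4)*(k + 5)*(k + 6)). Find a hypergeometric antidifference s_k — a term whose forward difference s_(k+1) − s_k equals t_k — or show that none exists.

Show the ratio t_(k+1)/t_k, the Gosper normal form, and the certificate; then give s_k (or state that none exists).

The ratio is (k + 3)*(4*k + 1)/((k + 7)*(4*k - 3)).
So A=k + 3 and B=k + 7, with C=k - 3/4.
Set up (k + 3)·f(k+1) − (k + 6)·f(k) − (k - 3/4) = 0.
deg f ≤ 3 (via 1,1,1).
A polynomial solution: f(k) = k*(k**2 + 12*k - 73)/240.
Get s_k = R·t_k = k*(-k**2 - 12*k + 73)/(60*(k + 3)*(k + 4)*(k + 5)) with R(k) = B(k−1)f(k)/C(k) = k*(k + 6)*(k**2 + 12*k - 73)/(60*(4*k - 3)).
Verify: (3 - 4*k)/(k**4 + 18*k**3 + 119*k**2 + 342*k + 360) matches t_k.

s_k = k*(-k**2 - 12*k + 73)/(60*(k + 3)*(k + 4)*(k + 5))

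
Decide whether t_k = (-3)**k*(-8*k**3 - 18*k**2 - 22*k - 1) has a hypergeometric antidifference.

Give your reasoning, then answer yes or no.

Compute t_(k+1)/t_k: get 3*(-8*k**3 - 42*k**2 - 82*k - 49)/(8*k**3 + 18*k**2 + 22*k + 1).
Gosper form: A/B · C(k+1)/C(k) with A=-3, B=1, C=k**3 + 9*k**2/4 + 11*k/4 + 1/8.
Need (-3)·f(k+1) − (1)·f(k) = k**3 + 9*k**2/4 + 11*k/4 + 1/8.
Bound: deg f ≤ 3.
A polynomial solution: f(k) = -(2*k**3 + k - 2)/8.
Then R = B(k−1)f/C = -(2*k**3 + k - 2)/(8*k**3 + 18*k**2 + 22*k + 1), so s_k = R(k)·t_k = (-3)**k*(2*k**3 + k - 2).
s_(k+1) − s_k = (-3)**k*(-2*k**3 - 4*k - 6*(k + 1)**3 + 5) = t_k.

Yes. s_k = (-3)**k*(2*k**3 + k - 2).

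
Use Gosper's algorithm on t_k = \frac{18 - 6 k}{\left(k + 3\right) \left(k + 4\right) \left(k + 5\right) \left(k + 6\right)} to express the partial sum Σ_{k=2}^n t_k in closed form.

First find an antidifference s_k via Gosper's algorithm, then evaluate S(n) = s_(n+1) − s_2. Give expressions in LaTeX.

r(k) = (k - 2)*(k + 3)/((k - 3)*(k + 7)) after simplifying.
Normal form (A,B,C) = (k + 3, k + 7, k - 3).
Set up (k + 3)·f(k+1) − (k + 6)·f(k) − (k - 3) = 0.
Degrees (1,1,1) ⇒ d ≤ 3.
Solve for f: f(k) = -k*(k**2 + 12*k + 107)/120 (degree 3 ≤ 3).
Certificate R = B(k−1)f/C = -k*(k + 6)*(k**2 + 12*k + 107)/(120*(k - 3)) gives s_k = k*(k**2 + 12*k + 107)/(20*(k + 3)*(k + 4)*(k + 5)).
Verify: 6*(3 - k)/(k**4 + 18*k**3 + 119*k**2 + 342*k + 360) matches t_k.
s_(n+1) = (n**3 + 15*n**2 + 134*n + 120)/(20*(n**3 + 15*n**2 + 74*n + 120)) and s_(2) = 9/140, so S(n) = (-n**3 - 15*n**2 + 136*n - 120)/(70*(n**3 + 15*n**2 + 74*n + 120)).

S(n) = \frac{- n^{3} - 15 n^{2} + 136 n - 120}{70 \left(n^{3} + 15 n^{2} + 74 n + 120\right)}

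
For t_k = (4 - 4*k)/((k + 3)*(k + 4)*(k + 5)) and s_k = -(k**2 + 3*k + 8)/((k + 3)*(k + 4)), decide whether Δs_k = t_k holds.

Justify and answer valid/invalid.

s_(k+1) = (-3*k - (k + 1)**2 - 11)/((k + 4)*(k + 5))
s_(k+1) − s_k = 4*(1 - k)/(k**3 + 12*k**2 + 47*k + 60)
(s_(k+1) − s_k) − t_k = 0

Valid: the claim telescopes to t_k.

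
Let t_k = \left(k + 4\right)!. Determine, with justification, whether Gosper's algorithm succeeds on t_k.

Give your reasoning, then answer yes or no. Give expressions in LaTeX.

No — negative degree bound, so no certificate f.

Compute t_(k+1)/t_k: get k + 5.
A = k + 5, B = 1, C = 1.
Need (k + 5)·f(k+1) − (1)·f(k) = 1.
d = -1 from the (1,0,0) case.
Bound -1 < 0, so the key equation has no polynomial solution.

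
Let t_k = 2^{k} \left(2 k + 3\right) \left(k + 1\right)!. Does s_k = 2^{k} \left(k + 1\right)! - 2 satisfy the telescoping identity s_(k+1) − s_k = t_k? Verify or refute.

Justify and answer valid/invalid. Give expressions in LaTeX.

valid (s_(k+1) − s_k reduces to t_k)

s_(k+1) = 2**(k + 1)*factorial(k + 2) - 2
s_(k+1) − s_k = 2**k*(2*k + 3)*factorial(k + 1)
(s_(k+1) − s_k) − t_k = 0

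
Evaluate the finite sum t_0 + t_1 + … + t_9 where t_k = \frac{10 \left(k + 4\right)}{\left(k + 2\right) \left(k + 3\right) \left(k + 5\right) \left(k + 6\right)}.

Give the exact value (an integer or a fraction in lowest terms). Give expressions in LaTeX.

r(k) = (k + 2)*(k + 5)**2/((k + 4)**2*(k + 7)) after simplifying.
Factor: A=k + 2; B=k + 7; C=k**2 + 8*k + 16.
Set up (k + 2)·f(k+1) − (k + 6)·f(k) − (k**2 + 8*k + 16) = 0.
d = 4 from the (1,1,2) case.
Match coefficients ⇒ f(k) = k*(k + 3)*(k + 4)*(k + 7)/20.
Then R = B(k−1)f/C = k*(k + 3)*(k + 6)*(k + 7)/(20*(k + 4)), so s_k = R(k)·t_k = k*(k + 7)/(2*(k**2 + 7*k + 10)).
s_(k+1) − s_k = 10*(k + 4)/(k**4 + 16*k**3 + 91*k**2 + 216*k + 180) = t_k.
Telescoping: Σ = s_(10) − s_(0) = 17/36 − (0) = 17/36.

Σ = 17/36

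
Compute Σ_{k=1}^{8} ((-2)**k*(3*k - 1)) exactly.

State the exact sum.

Σ = 4096

t_(k+1)/t_k = 2*(-3*k - 2)/(3*k - 1).
Take A(k)=-2, B(k)=1, C(k)=k - 1/3.
Set up (-2)·f(k+1) − (1)·f(k) − (k - 1/3) = 0.
From deg A=0, deg B=0, deg C=1: d=1.
Coefficient equations give f(k) = -(k - 1)/3.
Then R = B(k−1)f/C = -(k - 1)/(3*k - 1), so s_k = R(k)·t_k = (-2)**k*(1 - k).
Δs = (-2)**k*(3*k - 1), as required.
Σ_(k=1)^(8) t_k = s_(9) − s_(1) = 4096 − (0) = 4096.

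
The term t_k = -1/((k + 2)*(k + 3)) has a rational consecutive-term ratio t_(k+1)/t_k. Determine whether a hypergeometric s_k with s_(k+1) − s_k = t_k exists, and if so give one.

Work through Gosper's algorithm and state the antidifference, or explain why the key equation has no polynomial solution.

t_(k+1)/t_k = (k + 2)/(k + 4).
Factor: A=k + 2; B=k + 4; C=1.
Key eq: (k + 2)·f(k+1) = (k + 3)·f(k) + (1).
Bound: deg f ≤ 1.
Coefficient equations give f(k) = k/2.
Certificate R = B(k−1)f/C = k*(k + 3)/2 gives s_k = -k/(2*k + 4).
Check: Δs_k = -1/(k**2 + 5*k + 6). ✓

s_k = -k/(2*k + 4)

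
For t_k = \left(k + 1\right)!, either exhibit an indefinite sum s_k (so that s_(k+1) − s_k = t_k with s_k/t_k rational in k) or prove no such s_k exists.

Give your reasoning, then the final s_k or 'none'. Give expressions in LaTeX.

not Gosper-summable; s_k does not exist

r(k) = k + 2 after simplifying.
Gosper form: A/B · C(k+1)/C(k) with A=k + 2, B=1, C=1.
Need (k + 2)·f(k+1) − (1)·f(k) = 1.
Degrees (1,0,0) ⇒ d ≤ -1.
deg f ≤ -1 is impossible — no certificate.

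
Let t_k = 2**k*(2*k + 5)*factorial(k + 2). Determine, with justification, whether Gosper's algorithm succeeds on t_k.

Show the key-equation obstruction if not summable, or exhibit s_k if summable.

Compute t_(k+1)/t_k: get 2*(k + 3)*(2*k + 7)/(2*k + 5).
So A=2*k + 6 and B=1, with C=k + 5/2.
Need (2*k + 6)·f(k+1) − (1)·f(k) = k + 5/2.
From deg A=1, deg B=0, deg C=1: d=0.
Match coefficients ⇒ f(k) = 1/2.
Get s_k = R·t_k = 2**k*factorial(k + 2) with R(k) = B(k−1)f(k)/C(k) = 1/(2*k + 5).
Δs = 2**k*(2*k + 5)*factorial(k + 2), as required.

Yes. s_k = 2**k*factorial(k + 2).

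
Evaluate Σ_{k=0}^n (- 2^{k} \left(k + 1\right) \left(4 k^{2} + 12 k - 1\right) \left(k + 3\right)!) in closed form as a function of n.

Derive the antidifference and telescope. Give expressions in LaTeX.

Compute t_(k+1)/t_k: get 2*(k + 2)*(k + 4)*(12*k + 4*(k + 1)**2 + 11)/((k + 1)*(4*k**2 + 12*k - 1)).
Gosper form: A/B · C(k+1)/C(k) with A=2*k + 8, B=1, C=k**3 + 4*k**2 + 11*k/4 - 1/4.
Key eq: (2*k + 8)·f(k+1) = (1)·f(k) + (k**3 + 4*k**2 + 11*k/4 - 1/4).
deg f ≤ 2 (via 1,0,3).
Match coefficients ⇒ f(k) = (k - 1)*(2*k - 1)/4.
R(k) = B(k−1)·f(k)/C(k) = (k - 1)*(2*k - 1)/((k + 1)*(4*k**2 + 12*k - 1)); s_k = R·t_k = -2**k*(k - 1)*(2*k - 1)*factorial(k + 3).
Δs = -2**k*(k + 1)*(4*k**2 + 12*k - 1)*factorial(k + 3), as required.
Telescope: S(n) = s_(n+1) − s_(0) = -2**(n + 1)*n*(2*n + 1)*factorial(n + 4) − (-6) = -4*2**n*n**2*factorial(n + 4) - 2*2**n*n*factorial(n + 4) + 6.

S(n) = - 4 \cdot 2^{n} n^{2} \left(n + 4\right)! - 2 \cdot 2^{n} n \left(n + 4\right)! + 6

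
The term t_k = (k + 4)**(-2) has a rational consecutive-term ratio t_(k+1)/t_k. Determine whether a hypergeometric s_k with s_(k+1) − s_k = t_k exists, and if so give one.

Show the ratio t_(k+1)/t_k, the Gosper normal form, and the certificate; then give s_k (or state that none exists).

Ratio r(k) = (k + 4)**2/(k + 5)**2.
Factor: A=k**2 + 8*k + 16; B=k**2 + 10*k + 25; C=1.
Solve (k**2 + 8*k + 16)·f(k+1) − (k**2 + 8*k + 16)·f(k) = 1.
From deg A=2, deg B=2, deg C=0: d=0.
Write f(k) = c0. Then LHS − RHS = -1, requiring -1 = 0: contradictory. No certificate.

no hypergeometric antidifference exists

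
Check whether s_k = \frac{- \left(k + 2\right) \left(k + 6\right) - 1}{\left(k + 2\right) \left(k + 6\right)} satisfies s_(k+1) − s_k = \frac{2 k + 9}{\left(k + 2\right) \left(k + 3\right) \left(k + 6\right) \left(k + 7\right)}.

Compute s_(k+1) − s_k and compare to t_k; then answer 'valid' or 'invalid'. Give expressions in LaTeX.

s_(k+1) = (-(k + 3)*(k + 7) - 1)/((k + 3)*(k + 7))
s_(k+1) − s_k = (2*k + 9)/(k**4 + 18*k**3 + 113*k**2 + 288*k + 252)
(s_(k+1) − s_k) − t_k = 0

valid; difference matches t_k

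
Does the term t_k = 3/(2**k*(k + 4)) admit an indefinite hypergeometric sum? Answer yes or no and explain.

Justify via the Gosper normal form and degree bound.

No — key equation has no polynomial f.

The ratio is (k + 4)/(2*(k + 5)).
Normal form (A,B,C) = (k/2 + 2, k + 5, 1).
Need (k/2 + 2)·f(k+1) − (k + 4)·f(k) = 1.
Bound: deg f ≤ -1.
d = -1 < 0 ⇒ no nonzero polynomial f; not summable.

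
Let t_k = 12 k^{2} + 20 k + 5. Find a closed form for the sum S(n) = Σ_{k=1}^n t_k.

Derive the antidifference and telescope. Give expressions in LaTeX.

S(n) = n \left(4 n^{2} + 16 n + 17\right)

The ratio is (12*k**2 + 44*k + 37)/(12*k**2 + 20*k + 5).
Gosper form: A/B · C(k+1)/C(k) with A=1, B=1, C=k**2 + 5*k/3 + 5/12.
Need (1)·f(k+1) − (1)·f(k) = k**2 + 5*k/3 + 5/12.
Bound: deg f ≤ 3.
A polynomial solution: f(k) = k*(2*k - 1)*(2*k + 3)/12.
Get s_k = R·t_k = k*(4*k**2 + 4*k - 3) with R(k) = B(k−1)f(k)/C(k) = k*(2*k - 1)*(2*k + 3)/(12*k**2 + 20*k + 5).
Δs = 12*k**2 + 20*k + 5, as required.
Telescope: S(n) = s_(n+1) − s_(1) = 4*n**3 + 16*n**2 + 17*n + 5 − (5) = n*(4*n**2 + 16*n + 17).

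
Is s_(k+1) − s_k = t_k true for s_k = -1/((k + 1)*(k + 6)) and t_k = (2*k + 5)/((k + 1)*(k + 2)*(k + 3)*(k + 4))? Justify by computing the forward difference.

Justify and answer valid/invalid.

s_(k+1) = -1/((k + 2)*(k + 7))
s_(k+1) − s_k = 2*(k + 4)/(k**4 + 16*k**3 + 83*k**2 + 152*k + 84)
(s_(k+1) − s_k) − t_k = 3*(-3*k**2 - 23*k - 38)/(k**6 + 23*k**5 + 207*k**4 + 925*k**3 + 2144*k**2 + 2412*k + 1008)

Invalid: residual 3*(-3*k**2 - 23*k - 38)/(k**6 + 23*k**5 + 207*k**4 + 925*k**3 + 2144*k**2 + 2412*k + 1008) ≠ 0.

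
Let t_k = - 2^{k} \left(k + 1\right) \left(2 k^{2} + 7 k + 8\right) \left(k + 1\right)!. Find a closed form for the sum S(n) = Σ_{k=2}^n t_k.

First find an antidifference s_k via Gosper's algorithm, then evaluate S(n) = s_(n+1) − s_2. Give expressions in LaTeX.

S(n) = - 2 \cdot 2^{n} n^{4} n! - 12 \cdot 2^{n} n^{3} n! - 26 \cdot 2^{n} n^{2} n! - 24 \cdot 2^{n} n n! - 8 \cdot 2^{n} n! + 144

Compute t_(k+1)/t_k: get (k + 2)**2*(14*k + 4*(k + 1)**2 + 30)/((k + 1)*(2*k**2 + 7*k + 8)).
Factor: A=2*k + 4; B=1; C=k**3 + 9*k**2/2 + 15*k/2 + 4.
f must satisfy (2*k + 4)·f(k+1) − (1)·f(k) = k**3 + 9*k**2/2 + 15*k/2 + 4.
d = 2 from the (1,0,3) case.
Solve for f: f(k) = k*(k + 1)/2 (degree 2 ≤ 2).
So s_k = (B(k−1)f/C)·t_k = (k/(2*k**2 + 7*k + 8))·t_k = -2**k*k*(k + 1)*factorial(k + 1).
Check: Δs_k = -2**k*(k + 1)*(2*k**2 + 7*k + 8)*factorial(k + 1). ✓
s_(n+1) = -2**(n + 1)*(n + 1)*(n + 2)*factorial(n + 2) and s_(2) = -144, so S(n) = -2*2**n*n**4*factorial(n) - 12*2**n*n**3*factorial(n) - 26*2**n*n**2*factorial(n) - 24*2**n*n*factorial(n) - 8*2**n*factorial(n) + 144.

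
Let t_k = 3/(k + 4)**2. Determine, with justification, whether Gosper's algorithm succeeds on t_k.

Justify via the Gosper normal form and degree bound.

Step 1: r(k) = (k + 4)**2/(k + 5)**2.
Gosper form: A/B · C(k+1)/C(k) with A=k**2 + 8*k + 16, B=k**2 + 10*k + 25, C=1.
Need (k**2 + 8*k + 16)·f(k+1) − (k**2 + 8*k + 16)·f(k) = 1.
deg f ≤ 0 (via 2,2,0).
Write f(k) = c0. Then LHS − RHS = -1, requiring -1 = 0: contradictory. No certificate.

No — key equation has no polynomial f.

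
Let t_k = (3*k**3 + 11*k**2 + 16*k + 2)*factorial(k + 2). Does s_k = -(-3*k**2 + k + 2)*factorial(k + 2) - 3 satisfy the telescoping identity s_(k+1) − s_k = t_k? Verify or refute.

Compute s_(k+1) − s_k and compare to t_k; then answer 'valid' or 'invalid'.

s_(k+1) = -(k - 3*(k + 1)**2 + 3)*factorial(k + 3) - 3
s_(k+1) − s_k = (3*k**3 + 11*k**2 + 16*k + 2)*factorial(k + 2)
(s_(k+1) − s_k) − t_k = 0

valid; difference matches t_k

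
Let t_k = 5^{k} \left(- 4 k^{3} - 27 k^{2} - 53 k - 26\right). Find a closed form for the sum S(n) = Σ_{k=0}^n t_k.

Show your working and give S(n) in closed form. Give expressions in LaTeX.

t_(k+1)/t_k = 5*(4*k**3 + 39*k**2 + 119*k + 110)/(4*k**3 + 27*k**2 + 53*k + 26).
Take A(k)=5, B(k)=1, C(k)=k**3 + 27*k**2/4 + 53*k/4 + 13/2.
Set up (5)·f(k+1) − (1)·f(k) − (k**3 + 27*k**2/4 + 53*k/4 + 13/2) = 0.
From deg A=0, deg B=0, deg C=3: d=3.
Match coefficients ⇒ f(k) = (k**3 + 3*k**2 + 2*k - 1)/4.
So s_k = (B(k−1)f/C)·t_k = ((k**3 + 3*k**2 + 2*k - 1)/(4*k**3 + 27*k**2 + 53*k + 26))·t_k = 5**k*(-k**3 - 3*k**2 - 2*k + 1).
Check: Δs_k = 5**k*(-4*k**3 - 27*k**2 - 53*k - 26). ✓
Evaluate: s_(n+1) = 5**(n + 1)*(-n**3 - 6*n**2 - 11*n - 5); subtract s_(0) = 1 ⇒ S(n) = -5*5**n*n**3 - 30*5**n*n**2 - 55*5**n*n - 25*5**n - 1.

S(n) = - 5 \cdot 5^{n} n^{3} - 30 \cdot 5^{n} n^{2} - 55 \cdot 5^{n} n - 25 \cdot 5^{n} - 1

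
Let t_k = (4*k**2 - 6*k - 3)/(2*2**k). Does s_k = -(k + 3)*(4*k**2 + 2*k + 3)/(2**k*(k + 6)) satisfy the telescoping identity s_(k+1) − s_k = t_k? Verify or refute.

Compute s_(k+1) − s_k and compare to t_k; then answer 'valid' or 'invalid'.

s_(k+1) = -(k + 4)*(2*k + 4*(k + 1)**2 + 5)/(2*2**k*(k + 7))
s_(k+1) − s_k = (4*k**4 + 34*k**3 + 9*k**2 - 186*k - 90)/(2*2**k*(k**2 + 13*k + 42))
(s_(k+1) − s_k) − t_k = 3*(-4*k**3 - 26*k**2 + 35*k + 12)/(2*2**k*(k**2 + 13*k + 42))

Invalid: residual 3*(-4*k**3 - 26*k**2 + 35*k + 12)/(2*2**k*(k**2 + 13*k + 42)) ≠ 0.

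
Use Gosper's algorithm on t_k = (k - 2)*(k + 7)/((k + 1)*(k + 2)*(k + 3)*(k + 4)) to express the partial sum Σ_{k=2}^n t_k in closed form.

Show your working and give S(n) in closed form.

S(n) = (3*n**3 + 7*n**2 - 42*n + 32)/(20*(n**3 + 9*n**2 + 26*n + 24))

The ratio is (k - 1)*(k + 1)*(k + 8)/((k - 2)*(k + 5)*(k + 7)).
Normal form (A,B,C) = (k + 1, k + 5, k**2 + 5*k - 14).
Set up (k + 1)·f(k+1) − (k + 4)·f(k) − (k**2 + 5*k - 14) = 0.
From deg A=1, deg B=1, deg C=2: d=3.
A polynomial solution: f(k) = -k*(k**2 + 8*k + 19)/2.
Certificate R = B(k−1)f/C = -k*(k + 4)*(k**2 + 8*k + 19)/(2*(k - 2)*(k + 7)) gives s_k = k*(-k**2 - 8*k - 19)/(2*(k**3 + 6*k**2 + 11*k + 6)).
Verify: (k**2 + 5*k - 14)/(k**4 + 10*k**3 + 35*k**2 + 50*k + 24) matches t_k.
s_(n+1) = (-n**3 - 11*n**2 - 38*n - 28)/(2*(n**3 + 9*n**2 + 26*n + 24)) and s_(2) = -13/20, so S(n) = (3*n**3 + 7*n**2 - 42*n + 32)/(20*(n**3 + 9*n**2 + 26*n + 24)).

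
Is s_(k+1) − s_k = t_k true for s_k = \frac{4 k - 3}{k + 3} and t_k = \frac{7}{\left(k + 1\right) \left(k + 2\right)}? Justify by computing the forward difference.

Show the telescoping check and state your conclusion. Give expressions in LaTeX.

s_(k+1) = (4*k + 1)/(k + 4)
s_(k+1) − s_k = 15/(k**2 + 7*k + 12)
(s_(k+1) − s_k) − t_k = 2*(4*k**2 - 2*k - 27)/(k**4 + 10*k**3 + 35*k**2 + 50*k + 24)

Invalid: residual \frac{2 \left(4 k^{2} - 2 k - 27\right)}{k^{4} + 10 k^{3} + 35 k^{2} + 50 k + 24} ≠ 0.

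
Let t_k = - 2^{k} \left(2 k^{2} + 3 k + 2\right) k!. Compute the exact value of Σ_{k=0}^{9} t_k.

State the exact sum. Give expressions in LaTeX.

t_(k+1)/t_k = 2*(2*k**3 + 9*k**2 + 14*k + 7)/(2*k**2 + 3*k + 2).
Normal form (A,B,C) = (2*k + 2, 1, k**2 + 3*k/2 + 1).
Set up (2*k + 2)·f(k+1) − (1)·f(k) − (k**2 + 3*k/2 + 1) = 0.
Degrees (1,0,2) ⇒ d ≤ 1.
Solving with deg f ≤ 1: f(k) = k/2.
Get s_k = R·t_k = -2**k*k*factorial(k) with R(k) = B(k−1)f(k)/C(k) = k/(2*k**2 + 3*k + 2).
Δs = -2**k*(2*k**2 + 3*k + 2)*factorial(k), as required.
Sum = s_(10) − s_(0); s_(10) = -37158912000, s_(0) = 0 ⇒ -37158912000.

Σ = -37158912000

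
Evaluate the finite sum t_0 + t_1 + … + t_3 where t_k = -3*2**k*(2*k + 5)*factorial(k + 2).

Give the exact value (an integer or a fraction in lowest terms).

Σ = -34554

Compute t_(k+1)/t_k: get 2*(k + 3)*(2*k + 7)/(2*k + 5).
A = 2*k + 6, B = 1, C = k + 5/2.
Key eq: (2*k + 6)·f(k+1) = (1)·f(k) + (k + 5/2).
From deg A=1, deg B=0, deg C=1: d=0.
Coefficient equations give f(k) = 1/2.
So s_k = (B(k−1)f/C)·t_k = (1/(2*k + 5))·t_k = -3*2**k*factorial(k + 2).
s_(k+1) − s_k = -3*2**k*(2*k + 5)*factorial(k + 2) = t_k.
Evaluate s at k=4 and k=0: -34560 and -6; difference -34554.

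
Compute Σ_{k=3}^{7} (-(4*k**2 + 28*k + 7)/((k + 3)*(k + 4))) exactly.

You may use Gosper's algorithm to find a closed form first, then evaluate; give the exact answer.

Σ = -1115/66

The ratio is (k + 3)*(28*k + 4*(k + 1)**2 + 35)/((k + 5)*(4*k**2 + 28*k + 7)).
Take A(k)=k + 3, B(k)=k + 5, C(k)=k**2 + 7*k + 7/4.
f must satisfy (k + 3)·f(k+1) − (k + 4)·f(k) = k**2 + 7*k + 7/4.
deg f ≤ 2 (via 1,1,2).
A polynomial solution: f(k) = k*(12*k - 5)/12.
Then R = B(k−1)f/C = k*(k + 4)*(12*k - 5)/(3*(4*k**2 + 28*k + 7)), so s_k = R(k)·t_k = k*(5 - 12*k)/(3*(k + 3)).
s_(k+1) − s_k = (-4*k**2 - 28*k - 7)/(k**2 + 7*k + 12) = t_k.
Telescoping: Σ = s_(8) − s_(3) = -728/33 − (-31/6) = -1115/66.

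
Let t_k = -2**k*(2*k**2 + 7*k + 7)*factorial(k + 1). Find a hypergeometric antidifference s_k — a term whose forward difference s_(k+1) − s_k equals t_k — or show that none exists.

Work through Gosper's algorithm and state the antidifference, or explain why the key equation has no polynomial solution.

Compute t_(k+1)/t_k: get 2*(2*k**3 + 15*k**2 + 38*k + 32)/(2*k**2 + 7*k + 7).
Take A(k)=2*k + 4, B(k)=1, C(k)=k**2 + 7*k/2 + 7/2.
f must satisfy (2*k + 4)·f(k+1) − (1)·f(k) = k**2 + 7*k/2 + 7/2.
deg f ≤ 1 (via 1,0,2).
Solving with deg f ≤ 1: f(k) = (k + 1)/2.
So s_k = (B(k−1)f/C)·t_k = ((k + 1)/(2*k**2 + 7*k + 7))·t_k = -2**k*(k + 1)*factorial(k + 1).
Δs = -2**k*(2*k**2 + 7*k + 7)*factorial(k + 1), as required.

s_k = -2**k*(k + 1)*factorial(k + 1)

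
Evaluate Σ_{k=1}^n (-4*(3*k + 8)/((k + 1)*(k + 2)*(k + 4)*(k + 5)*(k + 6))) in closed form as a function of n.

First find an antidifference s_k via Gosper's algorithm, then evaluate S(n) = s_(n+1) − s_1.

S(n) = n*(-n**2 - 13*n - 52)/(15*(n**3 + 13*n**2 + 52*n + 60))

The ratio is (k + 1)*(k + 4)*(3*k + 11)/((k + 3)*(k + 7)*(3*k + 8)).
Take A(k)=k + 1, B(k)=k + 7, C(k)=k**2 + 17*k/3 + 8.
f must satisfy (k + 1)·f(k+1) − (k + 6)·f(k) = k**2 + 17*k/3 + 8.
d = 5 from the (1,1,2) case.
A polynomial solution: f(k) = k*(k + 2)*(k + 3)*(k**2 + 10*k + 29)/60.
So s_k = (B(k−1)f/C)·t_k = (k*(k + 2)*(k + 6)*(k**2 + 10*k + 29)/(20*(3*k + 8)))·t_k = k*(-k**2 - 10*k - 29)/(5*(k**3 + 10*k**2 + 29*k + 20)).
s_(k+1) − s_k = 4*(-3*k - 8)/(k**5 + 18*k**4 + 121*k**3 + 372*k**2 + 508*k + 240) = t_k.
Telescope: S(n) = s_(n+1) − s_(1) = (-n**3 - 13*n**2 - 52*n - 40)/(5*(n**3 + 13*n**2 + 52*n + 60)) − (-2/15) = n*(-n**2 - 13*n - 52)/(15*(n**3 + 13*n**2 + 52*n + 60)).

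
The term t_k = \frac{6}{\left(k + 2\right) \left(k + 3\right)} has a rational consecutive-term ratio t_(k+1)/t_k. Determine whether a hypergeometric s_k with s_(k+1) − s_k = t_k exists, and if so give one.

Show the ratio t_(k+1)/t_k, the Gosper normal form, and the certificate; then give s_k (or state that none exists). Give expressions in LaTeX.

t_(k+1)/t_k = (k + 2)/(k + 4).
So A=k + 2 and B=k + 4, with C=1.
Key eq: (k + 2)·f(k+1) = (k + 3)·f(k) + (1).
Bound: deg f ≤ 1.
A polynomial solution: f(k) = k/2.
R(k) = B(k−1)·f(k)/C(k) = k*(k + 3)/2; s_k = R·t_k = 3*k/(k + 2).
Verify: 6/(k**2 + 5*k + 6) matches t_k.

s_k = \frac{3 k}{k + 2}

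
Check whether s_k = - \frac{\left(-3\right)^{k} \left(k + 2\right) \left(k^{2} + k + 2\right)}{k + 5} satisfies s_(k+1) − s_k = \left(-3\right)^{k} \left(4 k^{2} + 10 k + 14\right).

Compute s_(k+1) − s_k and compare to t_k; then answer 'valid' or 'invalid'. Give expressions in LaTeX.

Invalid: residual \frac{\left(-3\right)^{k + 1} \left(4 k^{3} + 31 k^{2} + 65 k + 72\right)}{k^{2} + 11 k + 30} ≠ 0.

s_(k+1) = 3*(-3)**k*(k + 3)*(k + (k + 1)**2 + 3)/(k + 6)
s_(k+1) − s_k = (-3)**k*(4*k**4 + 42*k**3 + 151*k**2 + 259*k + 204)/(k**2 + 11*k + 30)
(s_(k+1) − s_k) − t_k = (-3)**(k + 1)*(4*k**3 + 31*k**2 + 65*k + 72)/(k**2 + 11*k + 30)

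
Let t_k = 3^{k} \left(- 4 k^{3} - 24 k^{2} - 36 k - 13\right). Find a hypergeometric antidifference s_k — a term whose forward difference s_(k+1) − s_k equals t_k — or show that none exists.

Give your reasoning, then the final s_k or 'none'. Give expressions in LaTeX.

s_k = 3^{k} \left(- 2 k^{3} - 3 k^{2} + 1\right)

Compute t_(k+1)/t_k: get 3*(4*k**3 + 36*k**2 + 96*k + 77)/(4*k**3 + 24*k**2 + 36*k + 13).
Normal form (A,B,C) = (3, 1, k**3 + 6*k**2 + 9*k + 13/4).
Need (3)·f(k+1) − (1)·f(k) = k**3 + 6*k**2 + 9*k + 13/4.
d = 3 from the (0,0,3) case.
Match coefficients ⇒ f(k) = (k + 1)**2*(2*k - 1)/4.
Get s_k = R·t_k = 3**k*(-2*k**3 - 3*k**2 + 1) with R(k) = B(k−1)f(k)/C(k) = (k + 1)**2*(2*k - 1)/(4*k**3 + 24*k**2 + 36*k + 13).
s_(k+1) − s_k = 3**k*(-4*k**3 - 24*k**2 - 36*k - 13) = t_k.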